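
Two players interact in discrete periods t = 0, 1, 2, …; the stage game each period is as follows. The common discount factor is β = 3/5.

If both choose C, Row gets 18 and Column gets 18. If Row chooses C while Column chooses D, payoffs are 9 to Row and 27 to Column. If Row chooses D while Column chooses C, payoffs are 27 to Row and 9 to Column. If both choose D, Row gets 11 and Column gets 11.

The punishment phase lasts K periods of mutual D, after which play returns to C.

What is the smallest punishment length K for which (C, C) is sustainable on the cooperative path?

IC: β(1−β^K)/(1−β) ≥ (27−18)/(18−11) = 9/7.
With β = 3/5: need 1 − β^K ≥ 9/7·(1−3/5)/(3/5), i.e. β^K ≤ 0.1429.
Since (3/5)^3 = 0.2160 and (3/5)^4 = 0.1296, the smallest such K is 4.

4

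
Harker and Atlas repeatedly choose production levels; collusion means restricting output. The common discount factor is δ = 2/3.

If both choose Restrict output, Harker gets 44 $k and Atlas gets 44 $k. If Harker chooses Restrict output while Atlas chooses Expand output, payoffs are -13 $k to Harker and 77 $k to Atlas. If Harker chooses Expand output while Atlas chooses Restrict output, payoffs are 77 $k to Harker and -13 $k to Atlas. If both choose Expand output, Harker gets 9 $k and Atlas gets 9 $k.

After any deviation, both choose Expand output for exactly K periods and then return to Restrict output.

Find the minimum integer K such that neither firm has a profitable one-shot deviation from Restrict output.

2

IC: δ(1−δ^K)/(1−δ) ≥ (77−44)/(44−9) = 33/35.
With δ = 2/3: need 1 − δ^K ≥ 33/35·(1−2/3)/(2/3), i.e. δ^K ≤ 0.5286.
Since (2/3)^1 = 0.6667 and (2/3)^2 = 0.4444, the smallest such K is 2.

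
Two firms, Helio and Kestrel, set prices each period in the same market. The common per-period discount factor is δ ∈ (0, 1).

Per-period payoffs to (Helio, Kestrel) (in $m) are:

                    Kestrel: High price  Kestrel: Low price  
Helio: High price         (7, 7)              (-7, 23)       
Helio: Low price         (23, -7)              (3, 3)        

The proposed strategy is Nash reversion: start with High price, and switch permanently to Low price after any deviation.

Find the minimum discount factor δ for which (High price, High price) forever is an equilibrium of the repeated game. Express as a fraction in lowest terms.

4/5

7/(1−δ) ≥ 23 + 3δ/(1−δ)
7 ≥ 23 − 20δ
δ ≥ 16/20 = 4/5.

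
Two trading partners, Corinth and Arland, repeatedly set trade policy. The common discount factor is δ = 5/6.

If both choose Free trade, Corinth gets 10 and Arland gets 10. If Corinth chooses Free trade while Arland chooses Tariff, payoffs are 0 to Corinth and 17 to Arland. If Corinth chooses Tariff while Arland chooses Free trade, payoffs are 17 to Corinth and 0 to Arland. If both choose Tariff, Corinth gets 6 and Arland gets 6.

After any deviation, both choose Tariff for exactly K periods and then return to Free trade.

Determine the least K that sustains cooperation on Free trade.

IC: δ(1−δ^K)/(1−δ) ≥ (17−10)/(10−6) = 7/4.
With δ = 5/6: need 1 − δ^K ≥ 7/4·(1−5/6)/(5/6), i.e. δ^K ≤ 0.6500.
Since (5/6)^2 = 0.6944 and (5/6)^3 = 0.5787, the smallest such K is 3.

3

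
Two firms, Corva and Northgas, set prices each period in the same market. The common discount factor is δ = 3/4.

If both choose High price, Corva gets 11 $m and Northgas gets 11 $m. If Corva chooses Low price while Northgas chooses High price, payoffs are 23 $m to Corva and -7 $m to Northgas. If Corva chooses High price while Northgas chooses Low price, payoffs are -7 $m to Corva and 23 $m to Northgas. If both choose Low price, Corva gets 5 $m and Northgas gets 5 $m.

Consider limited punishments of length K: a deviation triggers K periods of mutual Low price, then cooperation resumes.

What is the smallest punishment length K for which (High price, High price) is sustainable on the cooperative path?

IC: δ(1−δ^K)/(1−δ) ≥ (23−11)/(11−5) = 2.
With δ = 3/4: need 1 − δ^K ≥ 2·(1−3/4)/(3/4), i.e. δ^K ≤ 0.3333.
Since (3/4)^3 = 0.4219 and (3/4)^4 = 0.3164, the smallest such K is 4.

4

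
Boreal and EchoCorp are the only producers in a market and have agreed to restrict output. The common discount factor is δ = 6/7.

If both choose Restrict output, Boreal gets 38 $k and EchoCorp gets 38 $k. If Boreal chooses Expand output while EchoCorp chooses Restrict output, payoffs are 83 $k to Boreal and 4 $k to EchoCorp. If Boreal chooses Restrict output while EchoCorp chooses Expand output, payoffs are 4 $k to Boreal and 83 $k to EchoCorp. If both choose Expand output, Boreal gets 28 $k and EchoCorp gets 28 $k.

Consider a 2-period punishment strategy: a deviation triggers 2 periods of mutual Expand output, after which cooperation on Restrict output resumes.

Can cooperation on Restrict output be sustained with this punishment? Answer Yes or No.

No

IC: δ+…+δ^2 ≥ (83−38)/(38−28) = 9/2.
At δ = 6/7: partial sum = 1.5918 < 4.5000. Cooperation not sustainable.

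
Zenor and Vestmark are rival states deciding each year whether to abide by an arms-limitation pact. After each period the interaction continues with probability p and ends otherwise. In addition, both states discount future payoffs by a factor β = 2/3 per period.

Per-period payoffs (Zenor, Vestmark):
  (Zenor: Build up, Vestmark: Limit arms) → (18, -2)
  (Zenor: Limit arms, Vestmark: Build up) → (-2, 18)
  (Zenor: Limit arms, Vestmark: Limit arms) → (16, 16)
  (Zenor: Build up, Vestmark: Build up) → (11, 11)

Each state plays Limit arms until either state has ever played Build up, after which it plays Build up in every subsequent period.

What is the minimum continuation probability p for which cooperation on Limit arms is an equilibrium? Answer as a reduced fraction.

Expected continuation weight on next period's payoff is β·p = 2/3·p, which plays the role of the discount factor.
Cooperation requires 2/3·p ≥ (18−16)/(18−11) = 2/7, hence p ≥ 3/7.

3/7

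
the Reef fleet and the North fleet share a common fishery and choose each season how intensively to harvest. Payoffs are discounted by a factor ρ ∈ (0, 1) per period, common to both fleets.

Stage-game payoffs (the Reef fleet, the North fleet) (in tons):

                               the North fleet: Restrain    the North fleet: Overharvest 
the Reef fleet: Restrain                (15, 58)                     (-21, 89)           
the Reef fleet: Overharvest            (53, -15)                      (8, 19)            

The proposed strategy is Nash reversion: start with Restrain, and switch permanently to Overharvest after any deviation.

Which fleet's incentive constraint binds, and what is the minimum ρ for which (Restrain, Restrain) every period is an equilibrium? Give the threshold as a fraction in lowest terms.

the Reef fleet's threshold: (53−15)/(53−8) = 38/45.
the North fleet's threshold: (89−58)/(89−19) = 31/70.
38/45 > 31/70, so the Reef fleet binds and ρ* = 38/45.

the Reef fleet; ρ ≥ 38/45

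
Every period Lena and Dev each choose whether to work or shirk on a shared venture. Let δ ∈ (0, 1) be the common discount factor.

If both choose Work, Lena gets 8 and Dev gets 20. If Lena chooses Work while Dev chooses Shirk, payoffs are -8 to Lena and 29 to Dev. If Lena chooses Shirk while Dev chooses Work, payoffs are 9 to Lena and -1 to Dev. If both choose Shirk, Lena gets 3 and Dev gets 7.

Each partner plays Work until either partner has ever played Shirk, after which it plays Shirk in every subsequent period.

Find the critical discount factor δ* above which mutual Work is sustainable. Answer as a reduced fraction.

Lena: cooperation gives 8 each period; deviation gives 9 once then 3 forever.
  8/(1−δ) ≥ 9 + 3δ/(1−δ) ⇒ δ ≥ 1/6.
Dev: cooperation gives 20 each period; deviation gives 29 once then 7 forever.
  δ ≥ 9/22.
Both must hold, so the binding constraint is Dev's: δ ≥ 9/22.

9/22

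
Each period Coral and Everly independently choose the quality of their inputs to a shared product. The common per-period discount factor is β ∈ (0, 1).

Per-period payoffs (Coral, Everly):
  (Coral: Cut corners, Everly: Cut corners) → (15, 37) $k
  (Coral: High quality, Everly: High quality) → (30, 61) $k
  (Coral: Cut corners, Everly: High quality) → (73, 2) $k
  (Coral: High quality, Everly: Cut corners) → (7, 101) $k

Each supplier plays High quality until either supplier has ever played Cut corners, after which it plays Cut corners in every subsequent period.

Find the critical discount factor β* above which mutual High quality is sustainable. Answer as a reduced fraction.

For Coral: deviation gain 73−30 = 43, per-period punishment loss 30−15 = 15. IC gives β ≥ 43/58.
For Everly: gain 40, loss 24 per period, so β ≥ 40/64 = 5/8.
The tighter constraint is Coral's, so cooperation needs β ≥ 43/58.

43/58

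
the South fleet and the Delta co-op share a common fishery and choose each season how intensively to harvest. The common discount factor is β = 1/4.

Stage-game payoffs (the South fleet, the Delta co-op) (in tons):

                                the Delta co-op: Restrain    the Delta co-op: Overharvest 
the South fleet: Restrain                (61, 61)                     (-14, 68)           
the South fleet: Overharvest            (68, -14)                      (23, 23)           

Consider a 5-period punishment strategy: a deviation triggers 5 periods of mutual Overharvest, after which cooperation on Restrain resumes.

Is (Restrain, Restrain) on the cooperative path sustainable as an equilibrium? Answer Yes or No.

Yes

IC: β+…+β^5 ≥ (68−61)/(61−23) = 7/38.
At β = 1/4: partial sum = 0.3330 ≥ 0.1842. Cooperation sustainable.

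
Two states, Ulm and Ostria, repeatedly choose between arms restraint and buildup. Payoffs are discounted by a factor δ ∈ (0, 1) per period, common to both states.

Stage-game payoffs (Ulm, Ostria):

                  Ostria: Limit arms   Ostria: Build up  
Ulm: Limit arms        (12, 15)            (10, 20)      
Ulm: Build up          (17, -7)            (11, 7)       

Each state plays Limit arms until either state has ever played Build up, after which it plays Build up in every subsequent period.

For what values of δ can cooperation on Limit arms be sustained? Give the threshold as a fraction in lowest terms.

5/6

Ulm's threshold: (17−12)/(17−11) = 5/6.
Ostria's threshold: (20−15)/(20−7) = 5/13.
5/6 > 5/13, so Ulm binds and δ* = 5/6.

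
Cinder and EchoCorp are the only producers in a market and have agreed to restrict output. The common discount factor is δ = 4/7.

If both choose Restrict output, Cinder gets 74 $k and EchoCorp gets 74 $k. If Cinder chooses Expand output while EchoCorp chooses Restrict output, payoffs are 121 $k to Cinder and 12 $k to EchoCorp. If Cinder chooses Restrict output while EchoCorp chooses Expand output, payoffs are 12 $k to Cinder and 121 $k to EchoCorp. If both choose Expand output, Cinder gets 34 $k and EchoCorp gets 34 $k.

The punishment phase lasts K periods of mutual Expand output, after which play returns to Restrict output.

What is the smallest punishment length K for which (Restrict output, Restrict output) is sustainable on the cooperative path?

No profitable deviation requires (74−34)(δ+…+δ^K) ≥ 121−74, i.e. δ+…+δ^K ≥ 47/40 ≈ 1.1750.
With δ = 4/7, the partial sums are K=1: 0.5714, K=2: 0.8980, K=3: 1.0845, K=4: 1.1912.
K = 4 is the first length at which the sum reaches 1.1750.

4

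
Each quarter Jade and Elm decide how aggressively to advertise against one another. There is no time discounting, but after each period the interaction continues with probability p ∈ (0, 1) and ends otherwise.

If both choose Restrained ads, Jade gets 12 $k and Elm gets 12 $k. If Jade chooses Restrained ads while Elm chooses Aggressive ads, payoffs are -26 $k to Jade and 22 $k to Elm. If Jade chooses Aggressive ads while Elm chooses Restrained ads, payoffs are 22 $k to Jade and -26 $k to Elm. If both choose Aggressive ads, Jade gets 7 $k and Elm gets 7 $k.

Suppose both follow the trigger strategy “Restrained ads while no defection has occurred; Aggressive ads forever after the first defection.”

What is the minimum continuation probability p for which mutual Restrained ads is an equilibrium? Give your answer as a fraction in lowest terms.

2/3

Expected cooperation value is 12 + p·12 + p²·12 + … = 12/(1−p); deviation gives 22 + p·7/(1−p).
12 ≥ 22(1−p) + 7p ⇒ 15p ≥ 10 ⇒ p ≥ 10/15 = 2/3.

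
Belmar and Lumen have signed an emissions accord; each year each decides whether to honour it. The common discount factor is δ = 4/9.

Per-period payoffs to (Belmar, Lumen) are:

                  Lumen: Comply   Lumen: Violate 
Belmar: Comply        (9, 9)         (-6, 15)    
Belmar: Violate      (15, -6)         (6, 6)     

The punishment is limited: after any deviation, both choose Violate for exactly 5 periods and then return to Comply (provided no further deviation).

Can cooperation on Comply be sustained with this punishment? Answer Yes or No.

IC: δ+…+δ^5 ≥ (15−9)/(9−6) = 2.
At δ = 4/9: partial sum = 0.7861 < 2.0000. Cooperation not sustainable.

No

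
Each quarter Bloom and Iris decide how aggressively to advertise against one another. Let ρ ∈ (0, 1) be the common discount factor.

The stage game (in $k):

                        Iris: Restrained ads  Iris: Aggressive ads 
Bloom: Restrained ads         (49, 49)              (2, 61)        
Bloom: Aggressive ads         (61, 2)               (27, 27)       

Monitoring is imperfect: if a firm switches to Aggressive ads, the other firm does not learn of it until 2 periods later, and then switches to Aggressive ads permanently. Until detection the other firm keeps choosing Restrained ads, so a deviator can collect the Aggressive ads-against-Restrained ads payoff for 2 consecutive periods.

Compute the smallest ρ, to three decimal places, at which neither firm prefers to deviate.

The best deviation is to choose Aggressive ads for all 2 undetected periods, earning 61 each, then 27 forever once detected.
Deviation value: 61(1−ρ^2)/(1−ρ) + 27ρ^2/(1−ρ); cooperation value: 49/(1−ρ).
IC: 49 ≥ 61(1−ρ^2) + 27ρ^2 = 61 − 34ρ^2.
So ρ^2 ≥ 12/34 = 6/17, giving ρ ≥ (6/17)^(1/2) ≈ 0.594.

0.594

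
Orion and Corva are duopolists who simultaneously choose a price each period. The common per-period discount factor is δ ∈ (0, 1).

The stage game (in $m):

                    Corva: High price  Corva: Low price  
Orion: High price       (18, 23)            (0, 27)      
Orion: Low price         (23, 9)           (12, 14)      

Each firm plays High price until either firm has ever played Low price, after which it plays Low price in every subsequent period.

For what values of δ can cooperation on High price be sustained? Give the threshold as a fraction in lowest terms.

Orion's threshold: (23−18)/(23−12) = 5/11.
Corva's threshold: (27−23)/(27−14) = 4/13.
5/11 > 4/13, so Orion binds and δ* = 5/11.

5/11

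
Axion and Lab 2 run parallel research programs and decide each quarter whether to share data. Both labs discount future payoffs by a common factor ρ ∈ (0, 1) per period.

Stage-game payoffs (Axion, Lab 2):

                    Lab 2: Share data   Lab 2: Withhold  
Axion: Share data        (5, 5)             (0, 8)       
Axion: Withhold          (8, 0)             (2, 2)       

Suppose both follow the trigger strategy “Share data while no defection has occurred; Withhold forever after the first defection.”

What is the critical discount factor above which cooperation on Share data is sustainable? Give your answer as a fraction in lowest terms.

5/(1−ρ) ≥ 8 + 2ρ/(1−ρ)
5 ≥ 8 − 6ρ
ρ ≥ 3/6 = 1/2.

1/2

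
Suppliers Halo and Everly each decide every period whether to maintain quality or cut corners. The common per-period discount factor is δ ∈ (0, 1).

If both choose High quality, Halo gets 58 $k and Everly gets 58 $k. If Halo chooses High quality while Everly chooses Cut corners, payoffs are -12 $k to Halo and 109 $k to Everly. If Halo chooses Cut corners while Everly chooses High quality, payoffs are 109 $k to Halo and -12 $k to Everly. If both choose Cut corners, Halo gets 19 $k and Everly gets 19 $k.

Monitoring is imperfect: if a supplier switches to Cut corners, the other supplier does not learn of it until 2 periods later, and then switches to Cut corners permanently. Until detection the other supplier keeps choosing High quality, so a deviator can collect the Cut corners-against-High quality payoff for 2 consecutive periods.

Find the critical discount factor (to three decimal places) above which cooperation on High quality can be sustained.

The best deviation is to choose Cut corners for all 2 undetected periods, earning 109 each, then 19 forever once detected.
Deviation value: 109(1−δ^2)/(1−δ) + 19δ^2/(1−δ); cooperation value: 58/(1−δ).
IC: 58 ≥ 109(1−δ^2) + 19δ^2 = 109 − 90δ^2.
So δ^2 ≥ 51/90 = 17/30, giving δ ≥ (17/30)^(1/2) ≈ 0.753.

0.753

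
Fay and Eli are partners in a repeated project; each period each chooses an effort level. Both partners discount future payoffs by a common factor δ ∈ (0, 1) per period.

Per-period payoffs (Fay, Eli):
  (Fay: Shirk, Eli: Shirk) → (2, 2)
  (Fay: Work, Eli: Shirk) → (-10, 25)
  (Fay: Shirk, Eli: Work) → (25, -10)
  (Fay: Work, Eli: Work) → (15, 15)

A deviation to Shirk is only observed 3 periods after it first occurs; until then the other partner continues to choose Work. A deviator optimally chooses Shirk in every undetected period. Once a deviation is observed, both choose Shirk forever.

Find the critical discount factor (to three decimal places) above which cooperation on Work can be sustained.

0.758

The best deviation is to choose Shirk for all 3 undetected periods, earning 25 each, then 2 forever once detected.
Deviation value: 25(1−δ^3)/(1−δ) + 2δ^3/(1−δ); cooperation value: 15/(1−δ).
IC: 15 ≥ 25(1−δ^3) + 2δ^3 = 25 − 23δ^3.
So δ^3 ≥ 10/23, giving δ ≥ (10/23)^(1/3) ≈ 0.758.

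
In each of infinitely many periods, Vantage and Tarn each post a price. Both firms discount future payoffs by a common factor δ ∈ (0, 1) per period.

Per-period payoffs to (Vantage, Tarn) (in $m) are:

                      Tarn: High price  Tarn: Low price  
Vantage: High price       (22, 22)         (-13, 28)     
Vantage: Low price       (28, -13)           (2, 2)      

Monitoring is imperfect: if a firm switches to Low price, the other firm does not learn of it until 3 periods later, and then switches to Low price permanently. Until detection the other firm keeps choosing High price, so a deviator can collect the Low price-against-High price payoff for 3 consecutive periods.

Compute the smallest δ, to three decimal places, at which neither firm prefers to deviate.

A deviator earns 28 for 3 periods, then 2 forever; cooperating earns 22 forever. Multiplying the IC by (1−δ):
22 ≥ 28(1−δ^3) + 2δ^3, so 26·δ^3 ≥ 6 and δ^3 ≥ 3/13.
δ ≥ (3/13)^(1/3) ≈ 0.613.

0.613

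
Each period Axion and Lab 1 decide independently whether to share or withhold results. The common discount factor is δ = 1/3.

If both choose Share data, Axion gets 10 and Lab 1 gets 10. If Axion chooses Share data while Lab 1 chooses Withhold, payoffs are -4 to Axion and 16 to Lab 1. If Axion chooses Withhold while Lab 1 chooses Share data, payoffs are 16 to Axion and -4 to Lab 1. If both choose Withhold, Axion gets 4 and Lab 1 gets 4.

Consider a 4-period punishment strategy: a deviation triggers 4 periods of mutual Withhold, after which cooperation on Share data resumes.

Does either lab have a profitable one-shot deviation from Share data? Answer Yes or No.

IC: δ+…+δ^4 ≥ (16−10)/(10−4) = 1.
At δ = 1/3: partial sum = 0.4938 < 1.0000. Cooperation not sustainable.

Yes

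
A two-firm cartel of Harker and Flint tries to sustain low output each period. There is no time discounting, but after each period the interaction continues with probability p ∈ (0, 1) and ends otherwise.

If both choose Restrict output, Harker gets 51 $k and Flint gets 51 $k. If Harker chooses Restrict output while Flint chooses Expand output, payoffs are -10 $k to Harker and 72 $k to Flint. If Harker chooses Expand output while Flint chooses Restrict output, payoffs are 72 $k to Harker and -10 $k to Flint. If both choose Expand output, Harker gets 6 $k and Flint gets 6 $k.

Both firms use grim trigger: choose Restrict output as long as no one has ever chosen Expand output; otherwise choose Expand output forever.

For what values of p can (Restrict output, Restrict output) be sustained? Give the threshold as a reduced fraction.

7/22

With no time discounting, the continuation probability p plays the role of the discount factor.
Grim-trigger IC: 51/(1−p) ≥ 72 + 6p/(1−p) ⇒ p ≥ (72−51)/(72−6) = 7/22.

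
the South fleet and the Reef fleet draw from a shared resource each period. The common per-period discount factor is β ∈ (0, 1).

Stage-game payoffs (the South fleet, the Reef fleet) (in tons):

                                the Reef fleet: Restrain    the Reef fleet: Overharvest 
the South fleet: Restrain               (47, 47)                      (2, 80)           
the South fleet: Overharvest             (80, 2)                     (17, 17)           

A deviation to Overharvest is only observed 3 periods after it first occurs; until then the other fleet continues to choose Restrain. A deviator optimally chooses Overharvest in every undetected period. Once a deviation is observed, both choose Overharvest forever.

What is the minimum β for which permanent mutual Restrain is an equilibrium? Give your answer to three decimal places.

The best deviation is to choose Overharvest for all 3 undetected periods, earning 80 each, then 17 forever once detected.
Deviation value: 80(1−β^3)/(1−β) + 17β^3/(1−β); cooperation value: 47/(1−β).
IC: 47 ≥ 80(1−β^3) + 17β^3 = 80 − 63β^3.
So β^3 ≥ 33/63 = 11/21, giving β ≥ (11/21)^(1/3) ≈ 0.806.

0.806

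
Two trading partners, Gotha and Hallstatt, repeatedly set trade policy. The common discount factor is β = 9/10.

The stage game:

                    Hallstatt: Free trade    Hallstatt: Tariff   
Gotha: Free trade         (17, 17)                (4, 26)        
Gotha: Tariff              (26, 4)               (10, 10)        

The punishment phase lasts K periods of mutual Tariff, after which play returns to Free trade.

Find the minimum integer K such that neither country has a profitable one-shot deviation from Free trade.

IC: β(1−β^K)/(1−β) ≥ (26−17)/(17−10) = 9/7.
With β = 9/10: need 1 − β^K ≥ 9/7·(1−9/10)/(9/10), i.e. β^K ≤ 0.8571.
Since (9/10)^1 = 0.9000 and (9/10)^2 = 0.8100, the smallest such K is 2.

2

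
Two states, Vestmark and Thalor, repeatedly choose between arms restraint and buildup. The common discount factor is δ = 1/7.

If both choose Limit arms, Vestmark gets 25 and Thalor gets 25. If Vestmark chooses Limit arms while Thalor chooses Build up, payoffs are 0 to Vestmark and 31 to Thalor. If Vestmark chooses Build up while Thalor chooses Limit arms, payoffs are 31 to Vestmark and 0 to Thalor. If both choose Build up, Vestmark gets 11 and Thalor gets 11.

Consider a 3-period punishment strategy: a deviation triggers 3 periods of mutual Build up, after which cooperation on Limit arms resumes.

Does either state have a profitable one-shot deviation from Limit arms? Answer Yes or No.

IC: δ+…+δ^3 ≥ (31−25)/(25−11) = 3/7.
At δ = 1/7: partial sum = 0.1662 < 0.4286. Cooperation not sustainable.

Yes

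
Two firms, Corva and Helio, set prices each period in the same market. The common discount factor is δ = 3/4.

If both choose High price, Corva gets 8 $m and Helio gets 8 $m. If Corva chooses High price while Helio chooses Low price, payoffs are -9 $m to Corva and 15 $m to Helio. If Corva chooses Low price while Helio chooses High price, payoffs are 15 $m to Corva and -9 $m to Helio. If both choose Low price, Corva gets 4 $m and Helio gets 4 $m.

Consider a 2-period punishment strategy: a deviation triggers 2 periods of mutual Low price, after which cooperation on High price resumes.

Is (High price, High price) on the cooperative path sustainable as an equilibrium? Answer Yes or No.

No

Comparing payoff streams over the 3 periods until play realigns: cooperate → 8(1+δ+…+δ^2); deviate → 15 + 4(δ+…+δ^2).
Cooperation is sustained iff (8−4)(δ+…+δ^2) ≥ 15−8.
δ+…+δ^2 = 3/4·(1−(3/4)^2)/(1−3/4) = 1.3125, and (15−8)/(8−4) = 1.7500.
1.3125 < 1.7500, so cooperation is not sustainable.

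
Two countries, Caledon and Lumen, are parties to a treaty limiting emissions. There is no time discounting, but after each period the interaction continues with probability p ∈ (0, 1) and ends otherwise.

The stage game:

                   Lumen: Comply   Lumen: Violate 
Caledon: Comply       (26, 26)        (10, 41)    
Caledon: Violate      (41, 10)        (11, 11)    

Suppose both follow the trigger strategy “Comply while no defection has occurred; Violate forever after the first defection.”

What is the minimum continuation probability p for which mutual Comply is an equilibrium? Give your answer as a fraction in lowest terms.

Expected cooperation value is 26 + p·26 + p²·26 + … = 26/(1−p); deviation gives 41 + p·11/(1−p).
26 ≥ 41(1−p) + 11p ⇒ 30p ≥ 15 ⇒ p ≥ 15/30 = 1/2.

1/2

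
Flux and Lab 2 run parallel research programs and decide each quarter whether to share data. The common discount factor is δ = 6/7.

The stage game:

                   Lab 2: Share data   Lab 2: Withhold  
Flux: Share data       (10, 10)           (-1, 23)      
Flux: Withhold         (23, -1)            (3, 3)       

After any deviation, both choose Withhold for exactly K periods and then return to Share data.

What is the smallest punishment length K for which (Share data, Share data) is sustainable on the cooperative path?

Need Σ_{k=1}^{K} δ^k ≥ (23−10)/(10−3) = 1.8571 at δ = 6/7.
At K = 2 the sum is 1.5918 < 1.8571; at K = 3 it is 2.2216 ≥ 1.8571.
So the minimum punishment length is K = 3.

3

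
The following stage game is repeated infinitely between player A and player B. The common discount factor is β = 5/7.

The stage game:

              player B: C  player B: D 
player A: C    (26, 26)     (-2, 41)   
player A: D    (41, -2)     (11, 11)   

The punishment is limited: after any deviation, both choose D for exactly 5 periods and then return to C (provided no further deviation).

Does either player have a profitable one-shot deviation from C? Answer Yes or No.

IC: β+…+β^5 ≥ (41−26)/(26−11) = 1.
At β = 5/7: partial sum = 2.0352 ≥ 1.0000. Cooperation sustainable.

No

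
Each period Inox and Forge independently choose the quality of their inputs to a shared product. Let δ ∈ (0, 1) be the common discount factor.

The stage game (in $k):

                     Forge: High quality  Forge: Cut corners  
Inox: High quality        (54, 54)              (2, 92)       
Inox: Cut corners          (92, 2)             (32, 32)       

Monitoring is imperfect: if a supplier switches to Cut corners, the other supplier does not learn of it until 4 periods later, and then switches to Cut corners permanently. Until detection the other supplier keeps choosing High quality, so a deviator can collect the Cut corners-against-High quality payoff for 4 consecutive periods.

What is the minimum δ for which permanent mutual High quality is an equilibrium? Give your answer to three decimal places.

A deviator earns 92 for 4 periods, then 32 forever; cooperating earns 54 forever. Multiplying the IC by (1−δ):
54 ≥ 92(1−δ^4) + 32δ^4, so 60·δ^4 ≥ 38 and δ^4 ≥ 19/30.
δ ≥ (19/30)^(1/4) ≈ 0.892.

0.892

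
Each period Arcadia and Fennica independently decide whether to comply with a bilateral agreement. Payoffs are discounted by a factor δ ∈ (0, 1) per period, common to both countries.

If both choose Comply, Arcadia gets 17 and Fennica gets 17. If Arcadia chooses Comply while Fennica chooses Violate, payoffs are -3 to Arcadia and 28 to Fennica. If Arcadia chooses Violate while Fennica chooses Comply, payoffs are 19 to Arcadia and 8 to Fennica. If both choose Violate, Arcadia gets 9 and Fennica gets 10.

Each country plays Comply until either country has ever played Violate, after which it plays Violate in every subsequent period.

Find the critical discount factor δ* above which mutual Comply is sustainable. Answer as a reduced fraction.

Arcadia: cooperation gives 17 each period; deviation gives 19 once then 9 forever.
  17/(1−δ) ≥ 19 + 9δ/(1−δ) ⇒ δ ≥ 2/10 = 1/5.
Fennica: cooperation gives 17 each period; deviation gives 28 once then 10 forever.
  δ ≥ 11/18.
Both must hold, so the binding constraint is Fennica's: δ ≥ 11/18.

11/18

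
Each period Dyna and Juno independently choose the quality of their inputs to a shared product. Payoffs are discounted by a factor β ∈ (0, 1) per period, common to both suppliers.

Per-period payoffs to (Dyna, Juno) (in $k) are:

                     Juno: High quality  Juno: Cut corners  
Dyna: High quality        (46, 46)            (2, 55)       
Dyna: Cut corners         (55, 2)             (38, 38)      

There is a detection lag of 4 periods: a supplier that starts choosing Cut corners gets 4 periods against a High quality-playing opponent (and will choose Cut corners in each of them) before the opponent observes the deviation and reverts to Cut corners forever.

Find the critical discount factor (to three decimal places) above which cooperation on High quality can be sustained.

0.853

The best deviation is to choose Cut corners for all 4 undetected periods, earning 55 each, then 38 forever once detected.
Deviation value: 55(1−β^4)/(1−β) + 38β^4/(1−β); cooperation value: 46/(1−β).
IC: 46 ≥ 55(1−β^4) + 38β^4 = 55 − 17β^4.
So β^4 ≥ 9/17, giving β ≥ (9/17)^(1/4) ≈ 0.853.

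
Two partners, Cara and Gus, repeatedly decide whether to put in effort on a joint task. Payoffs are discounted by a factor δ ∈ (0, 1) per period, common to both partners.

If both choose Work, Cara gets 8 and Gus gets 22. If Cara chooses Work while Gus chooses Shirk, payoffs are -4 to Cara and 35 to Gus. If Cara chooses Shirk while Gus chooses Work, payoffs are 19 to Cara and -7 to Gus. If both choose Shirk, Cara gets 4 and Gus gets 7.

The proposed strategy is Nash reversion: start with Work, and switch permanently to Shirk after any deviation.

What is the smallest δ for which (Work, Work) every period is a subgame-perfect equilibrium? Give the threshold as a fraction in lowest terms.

11/15

For Cara: deviation gain 19−8 = 11, per-period punishment loss 8−4 = 4. IC gives δ ≥ 11/15.
For Gus: gain 13, loss 15 per period, so δ ≥ 13/28.
The tighter constraint is Cara's, so cooperation needs δ ≥ 11/15.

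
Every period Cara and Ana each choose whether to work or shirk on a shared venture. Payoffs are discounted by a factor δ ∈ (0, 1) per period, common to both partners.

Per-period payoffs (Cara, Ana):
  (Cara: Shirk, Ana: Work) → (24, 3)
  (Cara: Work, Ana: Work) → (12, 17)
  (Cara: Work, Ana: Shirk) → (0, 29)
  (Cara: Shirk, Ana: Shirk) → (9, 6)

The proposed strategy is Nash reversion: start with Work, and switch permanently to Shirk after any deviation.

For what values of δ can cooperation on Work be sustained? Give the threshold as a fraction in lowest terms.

For Cara: deviation gain 24−12 = 12, per-period punishment loss 12−9 = 3. IC gives δ ≥ 12/15 = 4/5.
For Ana: gain 12, loss 11 per period, so δ ≥ 12/23.
The tighter constraint is Cara's, so cooperation needs δ ≥ 4/5.

4/5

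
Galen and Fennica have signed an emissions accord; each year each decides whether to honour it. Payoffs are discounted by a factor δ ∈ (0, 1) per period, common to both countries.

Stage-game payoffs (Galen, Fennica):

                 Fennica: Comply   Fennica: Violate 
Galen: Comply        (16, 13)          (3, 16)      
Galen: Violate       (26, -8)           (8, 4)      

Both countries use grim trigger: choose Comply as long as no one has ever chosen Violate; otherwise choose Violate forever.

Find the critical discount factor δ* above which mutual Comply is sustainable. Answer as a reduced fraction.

Galen: cooperation gives 16 each period; deviation gives 26 once then 8 forever.
  16/(1−δ) ≥ 26 + 8δ/(1−δ) ⇒ δ ≥ 10/18 = 5/9.
Fennica: cooperation gives 13 each period; deviation gives 16 once then 4 forever.
  δ ≥ 3/12 = 1/4.
Both must hold, so the binding constraint is Galen's: δ ≥ 5/9.

5/9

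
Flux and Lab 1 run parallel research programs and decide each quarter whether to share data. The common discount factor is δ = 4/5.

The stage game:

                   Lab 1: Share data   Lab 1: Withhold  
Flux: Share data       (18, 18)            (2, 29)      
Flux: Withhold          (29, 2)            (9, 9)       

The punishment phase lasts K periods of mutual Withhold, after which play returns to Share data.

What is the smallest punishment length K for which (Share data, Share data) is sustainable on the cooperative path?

IC: δ(1−δ^K)/(1−δ) ≥ (29−18)/(18−9) = 11/9.
With δ = 4/5: need 1 − δ^K ≥ 11/9·(1−4/5)/(4/5), i.e. δ^K ≤ 0.6944.
Since (4/5)^1 = 0.8000 and (4/5)^2 = 0.6400, the smallest such K is 2.

2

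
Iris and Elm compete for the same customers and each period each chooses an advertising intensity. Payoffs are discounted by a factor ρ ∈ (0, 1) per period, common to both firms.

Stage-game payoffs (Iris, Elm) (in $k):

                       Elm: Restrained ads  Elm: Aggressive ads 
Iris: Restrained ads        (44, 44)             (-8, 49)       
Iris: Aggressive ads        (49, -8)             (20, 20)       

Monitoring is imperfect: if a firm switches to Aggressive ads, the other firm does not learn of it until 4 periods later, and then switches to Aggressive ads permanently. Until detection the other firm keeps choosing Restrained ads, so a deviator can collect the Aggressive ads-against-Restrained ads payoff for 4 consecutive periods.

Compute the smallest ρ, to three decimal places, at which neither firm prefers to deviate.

The best deviation is to choose Aggressive ads for all 4 undetected periods, earning 49 each, then 20 forever once detected.
Deviation value: 49(1−ρ^4)/(1−ρ) + 20ρ^4/(1−ρ); cooperation value: 44/(1−ρ).
IC: 44 ≥ 49(1−ρ^4) + 20ρ^4 = 49 − 29ρ^4.
So ρ^4 ≥ 5/29, giving ρ ≥ (5/29)^(1/4) ≈ 0.644.

0.644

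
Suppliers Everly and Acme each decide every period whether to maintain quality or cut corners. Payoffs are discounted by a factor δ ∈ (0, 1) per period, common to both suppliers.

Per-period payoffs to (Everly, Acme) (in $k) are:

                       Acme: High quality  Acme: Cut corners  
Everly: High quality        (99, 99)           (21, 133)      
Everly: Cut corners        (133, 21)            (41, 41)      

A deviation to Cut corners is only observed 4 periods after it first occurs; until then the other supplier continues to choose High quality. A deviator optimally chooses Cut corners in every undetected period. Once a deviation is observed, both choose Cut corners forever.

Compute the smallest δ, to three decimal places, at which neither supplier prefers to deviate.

0.780

Deviating for the 4 undetected periods gains 133−99 = 34 per period over cooperation, then loses 99−41 = 58 per period forever once punishment starts.
Gain: 34(1 + δ + … + δ^3); loss: 58·δ^4/(1−δ).
No profitable deviation ⇔ 34(1−δ^4) ≤ 58·δ^4, i.e. δ^4 ≥ 34/(34+58) = 17/46.
Hence δ ≥ (17/46)^(1/4) ≈ 0.780.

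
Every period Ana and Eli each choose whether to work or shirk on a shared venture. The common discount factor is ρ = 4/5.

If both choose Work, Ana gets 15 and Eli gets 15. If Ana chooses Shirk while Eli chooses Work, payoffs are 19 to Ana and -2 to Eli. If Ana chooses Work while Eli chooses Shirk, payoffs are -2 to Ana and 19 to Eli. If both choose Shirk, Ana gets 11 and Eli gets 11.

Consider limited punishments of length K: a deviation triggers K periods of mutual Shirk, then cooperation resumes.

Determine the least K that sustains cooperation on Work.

IC: ρ(1−ρ^K)/(1−ρ) ≥ (19−15)/(15−11) = 1.
With ρ = 4/5: need 1 − ρ^K ≥ 1·(1−4/5)/(4/5), i.e. ρ^K ≤ 0.7500.
Since (4/5)^1 = 0.8000 and (4/5)^2 = 0.6400, the smallest such K is 2.

2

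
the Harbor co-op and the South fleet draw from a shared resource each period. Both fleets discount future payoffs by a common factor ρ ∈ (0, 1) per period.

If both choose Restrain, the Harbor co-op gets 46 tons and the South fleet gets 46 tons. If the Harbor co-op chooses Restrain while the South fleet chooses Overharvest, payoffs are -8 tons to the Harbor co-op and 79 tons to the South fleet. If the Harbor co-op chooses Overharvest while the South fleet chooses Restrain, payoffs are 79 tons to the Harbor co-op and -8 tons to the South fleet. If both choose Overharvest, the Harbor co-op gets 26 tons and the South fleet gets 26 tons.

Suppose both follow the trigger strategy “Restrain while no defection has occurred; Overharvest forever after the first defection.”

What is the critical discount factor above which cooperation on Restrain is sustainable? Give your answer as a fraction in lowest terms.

33/53

Cooperation forever yields 46 each period: 46/(1−ρ).
Deviating yields 79 once, then 26 forever: 79 + 26ρ/(1−ρ).
No profitable deviation requires 46/(1−ρ) ≥ 79 + 26ρ/(1−ρ).
Multiplying by (1−ρ): 46 ≥ 79(1−ρ) + 26ρ = 79 − 53ρ.
So 53ρ ≥ 33, i.e. ρ ≥ 33/53.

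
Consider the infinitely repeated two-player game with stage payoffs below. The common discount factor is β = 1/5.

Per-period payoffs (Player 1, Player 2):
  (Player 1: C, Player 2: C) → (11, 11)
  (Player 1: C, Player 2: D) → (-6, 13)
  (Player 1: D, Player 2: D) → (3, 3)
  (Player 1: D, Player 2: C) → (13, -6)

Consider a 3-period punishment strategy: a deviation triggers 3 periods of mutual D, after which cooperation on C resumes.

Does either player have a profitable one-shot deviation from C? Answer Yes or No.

Comparing payoff streams over the 4 periods until play realigns: cooperate → 11(1+β+…+β^3); deviate → 13 + 3(β+…+β^3).
Cooperation is sustained iff (11−3)(β+…+β^3) ≥ 13−11.
β+…+β^3 = 1/5·(1−(1/5)^3)/(1−1/5) = 0.2480, and (13−11)/(11−3) = 0.2500.
0.2480 < 0.2500, so cooperation is not sustainable.

Yes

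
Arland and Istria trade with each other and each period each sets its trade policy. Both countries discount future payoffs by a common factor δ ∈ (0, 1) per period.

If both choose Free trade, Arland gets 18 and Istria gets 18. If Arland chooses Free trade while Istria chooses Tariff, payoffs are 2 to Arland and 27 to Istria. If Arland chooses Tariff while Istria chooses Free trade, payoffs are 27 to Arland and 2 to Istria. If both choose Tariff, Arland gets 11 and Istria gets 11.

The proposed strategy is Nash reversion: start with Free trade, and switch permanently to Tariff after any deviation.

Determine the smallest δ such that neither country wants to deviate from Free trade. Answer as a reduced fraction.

Under grim trigger the critical discount factor is (T−C)/(T−P) with T = 27, C = 18, P = 11.
δ* = (27−18)/(27−11) = 9/16.

9/16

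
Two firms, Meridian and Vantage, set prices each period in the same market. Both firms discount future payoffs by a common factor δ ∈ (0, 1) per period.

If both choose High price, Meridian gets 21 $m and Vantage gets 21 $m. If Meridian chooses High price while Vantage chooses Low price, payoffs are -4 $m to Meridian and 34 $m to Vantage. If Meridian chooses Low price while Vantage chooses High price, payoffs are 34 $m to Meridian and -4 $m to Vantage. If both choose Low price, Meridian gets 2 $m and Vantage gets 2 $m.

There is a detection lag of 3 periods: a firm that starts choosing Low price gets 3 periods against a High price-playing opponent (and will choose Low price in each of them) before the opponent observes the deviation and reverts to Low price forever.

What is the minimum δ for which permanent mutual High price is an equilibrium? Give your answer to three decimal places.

The best deviation is to choose Low price for all 3 undetected periods, earning 34 each, then 2 forever once detected.
Deviation value: 34(1−δ^3)/(1−δ) + 2δ^3/(1−δ); cooperation value: 21/(1−δ).
IC: 21 ≥ 34(1−δ^3) + 2δ^3 = 34 − 32δ^3.
So δ^3 ≥ 13/32, giving δ ≥ (13/32)^(1/3) ≈ 0.741.

0.741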